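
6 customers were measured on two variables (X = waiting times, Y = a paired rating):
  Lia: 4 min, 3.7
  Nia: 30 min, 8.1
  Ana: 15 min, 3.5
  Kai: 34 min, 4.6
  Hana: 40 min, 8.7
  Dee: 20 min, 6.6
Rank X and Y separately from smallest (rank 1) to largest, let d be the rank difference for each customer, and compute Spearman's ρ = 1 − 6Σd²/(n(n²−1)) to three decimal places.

0.771

Ranks of variable 1: 1, 4, 2, 5, 6, 3
Ranks of variable 2: 2, 5, 1, 3, 6, 4
d = r₁ − r₂: -1, -1, 1, 2, 0, -1
d²: 1, 1, 1, 4, 0, 1; Σd² = 8
ρ = 1 − 6·8/(6·35) = 1 − 48/210 = 0.771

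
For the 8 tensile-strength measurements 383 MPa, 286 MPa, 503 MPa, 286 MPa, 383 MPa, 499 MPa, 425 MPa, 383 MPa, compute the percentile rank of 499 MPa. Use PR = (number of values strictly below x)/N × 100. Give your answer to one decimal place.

N = 8.
Strictly below 499: 6. Equal to 499: 1.
PR = 6/8 × 100 = 75.0

75.0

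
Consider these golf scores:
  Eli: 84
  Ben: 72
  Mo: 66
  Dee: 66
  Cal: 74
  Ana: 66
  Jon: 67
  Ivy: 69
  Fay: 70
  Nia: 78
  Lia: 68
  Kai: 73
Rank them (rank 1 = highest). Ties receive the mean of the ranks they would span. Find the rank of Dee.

11

Sorted (descending): 84, 78, 74, 73, 72, 70, 69, 68, 67, 66, 66, 66
The 3 values of 66 occupy positions 10–12 → average rank 11.
Dee has value 66 → rank 11.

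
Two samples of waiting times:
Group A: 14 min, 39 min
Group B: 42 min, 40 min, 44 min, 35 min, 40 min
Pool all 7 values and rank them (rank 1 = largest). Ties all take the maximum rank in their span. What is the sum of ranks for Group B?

Sorted (descending): 44, 42, 40, 40, 39, 35, 14
The 2 values of 40 occupy positions 3–4 → each gets rank 4.
Group B values → pooled ranks: 42→2, 40→4, 44→1, 35→6, 40→4
Rank sum = 2 + 4 + 1 + 6 + 4 = 17

17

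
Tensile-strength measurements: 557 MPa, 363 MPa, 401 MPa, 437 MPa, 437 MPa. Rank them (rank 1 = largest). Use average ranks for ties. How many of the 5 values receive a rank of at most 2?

Sorted (descending): 557, 437, 437, 401, 363
The 2 values of 437 occupy positions 2–3 → average rank (2+3)/2 = 2.5.
Ranks ≤ 2: {1} → 1 value.

1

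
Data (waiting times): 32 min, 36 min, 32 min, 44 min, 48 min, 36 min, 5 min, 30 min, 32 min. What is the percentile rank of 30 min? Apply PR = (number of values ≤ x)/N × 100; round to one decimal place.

22.2

N = 9.
Strictly below 30: 1. Equal to 30: 1.
PR = 2/9 × 100 = 22.2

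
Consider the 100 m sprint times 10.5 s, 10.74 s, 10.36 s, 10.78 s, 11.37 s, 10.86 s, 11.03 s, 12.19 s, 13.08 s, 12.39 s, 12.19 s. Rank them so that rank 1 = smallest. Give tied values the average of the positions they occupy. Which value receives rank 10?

12.39

Sorted (ascending): 10.36, 10.5, 10.74, 10.78, 10.86, 11.03, 11.37, 12.19, 12.19, 12.39, 13.08
The 2 values of 12.19 occupy positions 8–9 → average rank (8+9)/2 = 8.5.
Rank 10 → value 12.39.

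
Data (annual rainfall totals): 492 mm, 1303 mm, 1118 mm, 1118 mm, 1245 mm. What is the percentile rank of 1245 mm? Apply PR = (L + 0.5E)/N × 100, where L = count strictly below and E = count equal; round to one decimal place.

N = 5.
Strictly below 1245: 3. Equal to 1245: 1.
PR = (3 + 0.5·1)/5 × 100 = 70.0

70.0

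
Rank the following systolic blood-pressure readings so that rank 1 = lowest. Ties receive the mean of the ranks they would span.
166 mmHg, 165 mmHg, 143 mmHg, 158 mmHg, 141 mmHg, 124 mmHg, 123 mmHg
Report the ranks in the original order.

7, 6, 4, 5, 3, 2, 1

Sorted (ascending): 123, 124, 141, 143, 158, 165, 166
No ties — each value takes its position as its rank.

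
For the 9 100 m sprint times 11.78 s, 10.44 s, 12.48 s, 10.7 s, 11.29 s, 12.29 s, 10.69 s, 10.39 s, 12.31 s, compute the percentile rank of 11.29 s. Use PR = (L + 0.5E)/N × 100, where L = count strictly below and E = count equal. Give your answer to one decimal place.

50.0

N = 9.
Strictly below 11.29: 4. Equal to 11.29: 1.
PR = (4 + 0.5·1)/9 × 100 = 50.0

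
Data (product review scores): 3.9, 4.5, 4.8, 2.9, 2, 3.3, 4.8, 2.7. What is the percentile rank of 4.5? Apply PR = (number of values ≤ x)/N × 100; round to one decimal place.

N = 8.
Strictly below 4.5: 5. Equal to 4.5: 1.
PR = 6/8 × 100 = 75.0

75.0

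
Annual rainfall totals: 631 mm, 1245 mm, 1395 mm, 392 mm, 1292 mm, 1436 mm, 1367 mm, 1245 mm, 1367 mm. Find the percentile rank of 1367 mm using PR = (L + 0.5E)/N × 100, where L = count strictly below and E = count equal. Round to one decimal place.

N = 9.
Strictly below 1367: 5. Equal to 1367: 2.
PR = (5 + 0.5·2)/9 × 100 = 66.7

66.7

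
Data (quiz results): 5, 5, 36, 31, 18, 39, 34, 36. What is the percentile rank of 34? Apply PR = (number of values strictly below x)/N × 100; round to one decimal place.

N = 8.
Strictly below 34: 4. Equal to 34: 1.
PR = 4/8 × 100 = 50.0

50.0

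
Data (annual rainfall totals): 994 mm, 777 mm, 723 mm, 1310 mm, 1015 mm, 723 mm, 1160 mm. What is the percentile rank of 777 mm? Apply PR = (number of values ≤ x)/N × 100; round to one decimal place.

42.9

N = 7.
Strictly below 777: 2. Equal to 777: 1.
PR = 3/7 × 100 = 42.9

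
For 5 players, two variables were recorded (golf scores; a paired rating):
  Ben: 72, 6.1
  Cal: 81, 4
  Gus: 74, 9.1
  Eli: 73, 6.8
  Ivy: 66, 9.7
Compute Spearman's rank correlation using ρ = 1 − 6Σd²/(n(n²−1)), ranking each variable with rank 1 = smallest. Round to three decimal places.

-0.600

Ranks of variable 1: 2, 5, 4, 3, 1
Ranks of variable 2: 2, 1, 4, 3, 5
d = r₁ − r₂: 0, 4, 0, 0, -4
d²: 0, 16, 0, 0, 16; Σd² = 32
ρ = 1 − 6·32/(5·24) = 1 − 192/120 = -0.600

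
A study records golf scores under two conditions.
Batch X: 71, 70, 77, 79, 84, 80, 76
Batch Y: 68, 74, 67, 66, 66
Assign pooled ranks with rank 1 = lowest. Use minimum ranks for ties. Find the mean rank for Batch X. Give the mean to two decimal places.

Sorted (ascending): 66, 66, 67, 68, 70, 71, 74, 76, 77, 79, 80, 84
The 2 values of 66 occupy positions 1–2 → each gets rank 1.
Batch X values → pooled ranks: 71→6, 70→5, 77→9, 79→10, 84→12, 80→11, 76→8
Mean rank = (6 + 5 + 9 + 10 + 12 + 11 + 8) / 7 = 8.71

8.71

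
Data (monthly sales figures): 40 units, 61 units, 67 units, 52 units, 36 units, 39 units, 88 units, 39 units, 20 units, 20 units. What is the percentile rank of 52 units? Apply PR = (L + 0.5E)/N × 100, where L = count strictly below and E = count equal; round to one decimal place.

65.0

N = 10.
Strictly below 52: 6. Equal to 52: 1.
PR = (6 + 0.5·1)/10 × 100 = 65.0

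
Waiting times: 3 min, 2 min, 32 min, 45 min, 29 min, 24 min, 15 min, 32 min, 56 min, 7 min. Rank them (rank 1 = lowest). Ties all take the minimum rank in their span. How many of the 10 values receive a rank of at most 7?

8

Sorted (ascending): 2, 3, 7, 15, 24, 29, 32, 32, 45, 56
The 2 values of 32 occupy positions 7–8 → each gets rank 7.
Ranks ≤ 7: {1, 2, 3, 4, 5, 6, 7, 7} → 8 values.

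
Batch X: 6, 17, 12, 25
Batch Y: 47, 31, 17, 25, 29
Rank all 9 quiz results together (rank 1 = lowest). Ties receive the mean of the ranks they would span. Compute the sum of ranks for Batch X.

Sorted (ascending): 6, 12, 17, 17, 25, 25, 29, 31, 47
The 2 values of 17 occupy positions 3–4 → average rank (3+4)/2 = 3.5.
The 2 values of 25 occupy positions 5–6 → average rank (5+6)/2 = 5.5.
Batch X values → pooled ranks: 6→1, 17→3.5, 12→2, 25→5.5
Rank sum = 1 + 3.5 + 2 + 5.5 = 12

12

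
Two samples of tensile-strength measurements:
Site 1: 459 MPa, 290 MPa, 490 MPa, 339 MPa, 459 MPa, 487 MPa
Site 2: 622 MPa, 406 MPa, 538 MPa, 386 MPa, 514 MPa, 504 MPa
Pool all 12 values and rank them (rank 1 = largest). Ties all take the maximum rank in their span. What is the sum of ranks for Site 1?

Sorted (descending): 622, 538, 514, 504, 490, 487, 459, 459, 406, 386, 339, 290
The 2 values of 459 occupy positions 7–8 → each gets rank 8.
Site 1 values → pooled ranks: 459→8, 290→12, 490→5, 339→11, 459→8, 487→6
Rank sum = 8 + 12 + 5 + 11 + 8 + 6 = 50

50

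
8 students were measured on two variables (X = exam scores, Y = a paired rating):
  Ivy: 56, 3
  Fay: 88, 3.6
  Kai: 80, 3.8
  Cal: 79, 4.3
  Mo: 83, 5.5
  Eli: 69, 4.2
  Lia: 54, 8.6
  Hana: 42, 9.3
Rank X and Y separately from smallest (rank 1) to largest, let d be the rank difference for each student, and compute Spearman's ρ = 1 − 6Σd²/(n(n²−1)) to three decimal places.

Ranks of variable 1: 3, 8, 6, 5, 7, 4, 2, 1
Ranks of variable 2: 1, 2, 3, 5, 6, 4, 7, 8
d = r₁ − r₂: 2, 6, 3, 0, 1, 0, -5, -7
d²: 4, 36, 9, 0, 1, 0, 25, 49; Σd² = 124
ρ = 1 − 6·124/(8·63) = 1 − 744/504 = -0.476

-0.476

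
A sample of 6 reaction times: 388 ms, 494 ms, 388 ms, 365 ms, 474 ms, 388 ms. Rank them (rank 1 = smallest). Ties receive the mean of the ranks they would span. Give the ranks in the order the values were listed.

3, 6, 3, 1, 5, 3

Sorted (ascending): 365, 388, 388, 388, 474, 494
The 3 values of 388 occupy positions 2–4 → average rank 3.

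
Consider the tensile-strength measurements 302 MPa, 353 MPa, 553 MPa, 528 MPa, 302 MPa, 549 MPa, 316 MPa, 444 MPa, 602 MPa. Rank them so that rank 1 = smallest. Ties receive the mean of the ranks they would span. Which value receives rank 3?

316

Sorted (ascending): 302, 302, 316, 353, 444, 528, 549, 553, 602
The 2 values of 302 occupy positions 1–2 → average rank (1+2)/2 = 1.5.
Rank 3 → value 316.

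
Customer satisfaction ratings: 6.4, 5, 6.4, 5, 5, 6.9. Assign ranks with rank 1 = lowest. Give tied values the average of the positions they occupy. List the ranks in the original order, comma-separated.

4.5, 2, 4.5, 2, 2, 6

Sorted (ascending): 5, 5, 5, 6.4, 6.4, 6.9
The 3 values of 5 occupy positions 1–3 → average rank 2.
The 2 values of 6.4 occupy positions 4–5 → average rank (4+5)/2 = 4.5.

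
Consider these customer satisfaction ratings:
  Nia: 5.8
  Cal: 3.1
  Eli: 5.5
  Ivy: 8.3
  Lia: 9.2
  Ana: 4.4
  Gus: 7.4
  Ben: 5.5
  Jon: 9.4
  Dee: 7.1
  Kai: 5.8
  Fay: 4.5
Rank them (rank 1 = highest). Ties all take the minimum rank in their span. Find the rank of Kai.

Sorted (descending): 9.4, 9.2, 8.3, 7.4, 7.1, 5.8, 5.8, 5.5, 5.5, 4.5, 4.4, 3.1
The 2 values of 5.8 occupy positions 6–7 → each gets rank 6.
The 2 values of 5.5 occupy positions 8–9 → each gets rank 8.
Kai has value 5.8 → rank 6.

6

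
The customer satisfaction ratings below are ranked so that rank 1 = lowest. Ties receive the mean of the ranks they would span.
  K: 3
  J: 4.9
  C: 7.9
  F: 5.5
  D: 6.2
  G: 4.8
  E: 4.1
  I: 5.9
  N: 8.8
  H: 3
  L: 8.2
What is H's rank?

Sorted (ascending): 3, 3, 4.1, 4.8, 4.9, 5.5, 5.9, 6.2, 7.9, 8.2, 8.8
The 2 values of 3 occupy positions 1–2 → average rank (1+2)/2 = 1.5.
H has value 3 → rank 1.5.

1.5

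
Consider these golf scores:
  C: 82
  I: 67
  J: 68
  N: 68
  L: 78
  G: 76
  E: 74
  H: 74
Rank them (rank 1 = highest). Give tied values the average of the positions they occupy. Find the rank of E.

Sorted (descending): 82, 78, 76, 74, 74, 68, 68, 67
The 2 values of 74 occupy positions 4–5 → average rank (4+5)/2 = 4.5.
The 2 values of 68 occupy positions 6–7 → average rank (6+7)/2 = 6.5.
E has value 74 → rank 4.5.

4.5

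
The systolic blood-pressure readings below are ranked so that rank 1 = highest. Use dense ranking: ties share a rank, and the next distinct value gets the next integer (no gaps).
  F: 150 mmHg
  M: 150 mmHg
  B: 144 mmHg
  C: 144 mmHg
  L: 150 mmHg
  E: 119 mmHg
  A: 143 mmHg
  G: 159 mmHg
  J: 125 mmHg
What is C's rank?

3

Sorted (descending): 159, 150, 150, 150, 144, 144, 143, 125, 119
The 3 values of 150 share dense rank 2.
The 2 values of 144 share dense rank 3.
Remaining distinct values take the next consecutive integers.
C has value 144 mmHg → rank 3.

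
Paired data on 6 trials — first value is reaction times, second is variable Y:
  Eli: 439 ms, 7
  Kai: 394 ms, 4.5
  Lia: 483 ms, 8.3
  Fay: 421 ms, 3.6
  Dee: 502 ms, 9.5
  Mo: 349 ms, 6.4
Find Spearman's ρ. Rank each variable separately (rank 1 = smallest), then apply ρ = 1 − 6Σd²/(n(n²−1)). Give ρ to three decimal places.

0.771

Ranks of variable 1: 4, 2, 5, 3, 6, 1
Ranks of variable 2: 4, 2, 5, 1, 6, 3
d = r₁ − r₂: 0, 0, 0, 2, 0, -2
d²: 0, 0, 0, 4, 0, 4; Σd² = 8
ρ = 1 − 6·8/(6·35) = 1 − 48/210 = 0.771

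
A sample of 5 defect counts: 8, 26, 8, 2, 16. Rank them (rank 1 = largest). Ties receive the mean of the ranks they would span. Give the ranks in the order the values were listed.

3.5, 1, 3.5, 5, 2

Sorted (descending): 26, 16, 8, 8, 2
The 2 values of 8 occupy positions 3–4 → average rank (3+4)/2 = 3.5.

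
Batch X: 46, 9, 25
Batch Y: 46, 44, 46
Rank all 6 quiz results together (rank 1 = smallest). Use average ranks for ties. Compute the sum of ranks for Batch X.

Sorted (ascending): 9, 25, 44, 46, 46, 46
The 3 values of 46 occupy positions 4–6 → average rank 5.
Batch X values → pooled ranks: 46→5, 9→1, 25→2
Rank sum = 5 + 1 + 2 = 8

8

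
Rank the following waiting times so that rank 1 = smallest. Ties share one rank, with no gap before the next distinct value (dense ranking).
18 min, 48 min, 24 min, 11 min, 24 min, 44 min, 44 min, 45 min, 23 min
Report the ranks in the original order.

Sorted (ascending): 11, 18, 23, 24, 24, 44, 44, 45, 48
The 2 values of 24 share dense rank 4.
The 2 values of 44 share dense rank 5.
Remaining distinct values take the next consecutive integers.

2, 7, 4, 1, 4, 5, 5, 6, 3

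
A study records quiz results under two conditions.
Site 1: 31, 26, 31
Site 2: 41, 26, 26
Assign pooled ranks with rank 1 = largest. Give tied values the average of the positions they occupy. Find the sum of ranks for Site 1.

Sorted (descending): 41, 31, 31, 26, 26, 26
The 2 values of 31 occupy positions 2–3 → average rank (2+3)/2 = 2.5.
The 3 values of 26 occupy positions 4–6 → average rank 5.
Site 1 values → pooled ranks: 31→2.5, 26→5, 31→2.5
Rank sum = 2.5 + 5 + 2.5 = 10

10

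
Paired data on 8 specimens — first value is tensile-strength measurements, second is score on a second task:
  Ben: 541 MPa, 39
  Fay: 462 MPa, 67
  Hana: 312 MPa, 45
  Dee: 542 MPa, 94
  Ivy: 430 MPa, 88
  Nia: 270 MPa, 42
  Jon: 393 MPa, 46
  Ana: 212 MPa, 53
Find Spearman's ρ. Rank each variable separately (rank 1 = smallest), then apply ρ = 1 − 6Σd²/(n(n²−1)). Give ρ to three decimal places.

0.333

Ranks of variable 1: 7, 6, 3, 8, 5, 2, 4, 1
Ranks of variable 2: 1, 6, 3, 8, 7, 2, 4, 5
d = r₁ − r₂: 6, 0, 0, 0, -2, 0, 0, -4
d²: 36, 0, 0, 0, 4, 0, 0, 16; Σd² = 56
ρ = 1 − 6·56/(8·63) = 1 − 336/504 = 0.333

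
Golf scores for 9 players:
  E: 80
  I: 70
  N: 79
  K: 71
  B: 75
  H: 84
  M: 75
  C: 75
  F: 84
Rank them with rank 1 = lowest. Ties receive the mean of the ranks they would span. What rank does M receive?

Sorted (ascending): 70, 71, 75, 75, 75, 79, 80, 84, 84
The 3 values of 75 occupy positions 3–5 → average rank 4.
The 2 values of 84 occupy positions 8–9 → average rank (8+9)/2 = 8.5.
M has value 75 → rank 4.

4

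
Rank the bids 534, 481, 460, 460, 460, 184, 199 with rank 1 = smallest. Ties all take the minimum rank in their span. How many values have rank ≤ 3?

5

Sorted (ascending): 184, 199, 460, 460, 460, 481, 534
The 3 values of 460 occupy positions 3–5 → each gets rank 3.
Ranks ≤ 3: {1, 2, 3, 3, 3} → 5 values.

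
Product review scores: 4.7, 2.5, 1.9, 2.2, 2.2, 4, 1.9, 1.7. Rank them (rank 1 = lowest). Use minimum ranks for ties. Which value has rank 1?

1.7

Sorted (ascending): 1.7, 1.9, 1.9, 2.2, 2.2, 2.5, 4, 4.7
The 2 values of 1.9 occupy positions 2–3 → each gets rank 2.
The 2 values of 2.2 occupy positions 4–5 → each gets rank 4.
Rank 1 → value 1.7.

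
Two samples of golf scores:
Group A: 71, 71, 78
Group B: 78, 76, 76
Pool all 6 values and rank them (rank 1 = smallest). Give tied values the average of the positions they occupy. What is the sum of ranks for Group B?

12.5

Sorted (ascending): 71, 71, 76, 76, 78, 78
The 2 values of 71 occupy positions 1–2 → average rank (1+2)/2 = 1.5.
The 2 values of 76 occupy positions 3–4 → average rank (3+4)/2 = 3.5.
The 2 values of 78 occupy positions 5–6 → average rank (5+6)/2 = 5.5.
Group B values → pooled ranks: 78→5.5, 76→3.5, 76→3.5
Rank sum = 5.5 + 3.5 + 3.5 = 12.5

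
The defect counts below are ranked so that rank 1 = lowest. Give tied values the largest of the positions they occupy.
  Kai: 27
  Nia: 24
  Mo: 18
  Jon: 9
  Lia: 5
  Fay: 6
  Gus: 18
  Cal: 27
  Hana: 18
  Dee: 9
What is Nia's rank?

Sorted (ascending): 5, 6, 9, 9, 18, 18, 18, 24, 27, 27
The 2 values of 9 occupy positions 3–4 → each gets rank 4.
The 3 values of 18 occupy positions 5–7 → each gets rank 7.
The 2 values of 27 occupy positions 9–10 → each gets rank 10.
Nia has value 24 → rank 8.

8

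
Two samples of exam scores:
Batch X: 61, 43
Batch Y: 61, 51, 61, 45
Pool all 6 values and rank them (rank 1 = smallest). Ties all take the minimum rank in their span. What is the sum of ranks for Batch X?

5

Sorted (ascending): 43, 45, 51, 61, 61, 61
The 3 values of 61 occupy positions 4–6 → each gets rank 4.
Batch X values → pooled ranks: 61→4, 43→1
Rank sum = 4 + 1 = 5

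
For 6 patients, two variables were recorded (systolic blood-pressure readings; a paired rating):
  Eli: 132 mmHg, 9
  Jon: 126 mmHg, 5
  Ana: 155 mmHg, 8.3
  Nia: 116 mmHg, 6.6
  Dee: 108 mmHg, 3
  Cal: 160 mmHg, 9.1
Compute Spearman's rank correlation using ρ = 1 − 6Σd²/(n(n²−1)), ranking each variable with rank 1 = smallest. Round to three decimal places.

Ranks of variable 1: 4, 3, 5, 2, 1, 6
Ranks of variable 2: 5, 2, 4, 3, 1, 6
d = r₁ − r₂: -1, 1, 1, -1, 0, 0
d²: 1, 1, 1, 1, 0, 0; Σd² = 4
ρ = 1 − 6·4/(6·35) = 1 − 24/210 = 0.886

0.886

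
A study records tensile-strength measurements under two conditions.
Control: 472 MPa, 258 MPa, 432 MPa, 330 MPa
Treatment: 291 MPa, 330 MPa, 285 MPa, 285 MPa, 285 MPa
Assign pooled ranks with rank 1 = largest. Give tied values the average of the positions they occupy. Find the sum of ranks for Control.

Sorted (descending): 472, 432, 330, 330, 291, 285, 285, 285, 258
The 2 values of 330 occupy positions 3–4 → average rank (3+4)/2 = 3.5.
The 3 values of 285 occupy positions 6–8 → average rank 7.
Control values → pooled ranks: 472→1, 258→9, 432→2, 330→3.5
Rank sum = 1 + 9 + 2 + 3.5 = 15.5

15.5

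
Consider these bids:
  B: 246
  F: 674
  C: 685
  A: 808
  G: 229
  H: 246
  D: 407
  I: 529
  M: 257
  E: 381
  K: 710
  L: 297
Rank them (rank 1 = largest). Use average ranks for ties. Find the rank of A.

1

Sorted (descending): 808, 710, 685, 674, 529, 407, 381, 297, 257, 246, 246, 229
The 2 values of 246 occupy positions 10–11 → average rank (10+11)/2 = 10.5.
A has value 808 → rank 1.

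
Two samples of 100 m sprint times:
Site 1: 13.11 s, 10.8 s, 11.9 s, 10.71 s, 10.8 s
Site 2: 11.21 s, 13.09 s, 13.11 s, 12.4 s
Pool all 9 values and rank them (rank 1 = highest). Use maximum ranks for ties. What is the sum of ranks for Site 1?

Sorted (descending): 13.11, 13.11, 13.09, 12.4, 11.9, 11.21, 10.8, 10.8, 10.71
The 2 values of 13.11 occupy positions 1–2 → each gets rank 2.
The 2 values of 10.8 occupy positions 7–8 → each gets rank 8.
Site 1 values → pooled ranks: 13.11→2, 10.8→8, 11.9→5, 10.71→9, 10.8→8
Rank sum = 2 + 8 + 5 + 9 + 8 = 32

32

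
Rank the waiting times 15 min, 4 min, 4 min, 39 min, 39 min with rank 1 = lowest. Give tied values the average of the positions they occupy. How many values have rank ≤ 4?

Sorted (ascending): 4, 4, 15, 39, 39
The 2 values of 4 occupy positions 1–2 → average rank (1+2)/2 = 1.5.
The 2 values of 39 occupy positions 4–5 → average rank (4+5)/2 = 4.5.
Ranks ≤ 4: {1.5, 1.5, 3} → 3 values.

3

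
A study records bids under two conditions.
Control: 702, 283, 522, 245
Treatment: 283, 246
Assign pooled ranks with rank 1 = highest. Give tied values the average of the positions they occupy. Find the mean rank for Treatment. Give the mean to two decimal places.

4.25

Sorted (descending): 702, 522, 283, 283, 246, 245
The 2 values of 283 occupy positions 3–4 → average rank (3+4)/2 = 3.5.
Treatment values → pooled ranks: 283→3.5, 246→5
Mean rank = (3.5 + 5) / 2 = 4.25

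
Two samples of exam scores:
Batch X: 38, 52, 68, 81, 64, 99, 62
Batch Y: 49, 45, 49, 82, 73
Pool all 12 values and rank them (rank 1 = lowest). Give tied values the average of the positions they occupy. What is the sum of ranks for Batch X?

49

Sorted (ascending): 38, 45, 49, 49, 52, 62, 64, 68, 73, 81, 82, 99
The 2 values of 49 occupy positions 3–4 → average rank (3+4)/2 = 3.5.
Batch X values → pooled ranks: 38→1, 52→5, 68→8, 81→10, 64→7, 99→12, 62→6
Rank sum = 1 + 5 + 8 + 10 + 7 + 12 + 6 = 49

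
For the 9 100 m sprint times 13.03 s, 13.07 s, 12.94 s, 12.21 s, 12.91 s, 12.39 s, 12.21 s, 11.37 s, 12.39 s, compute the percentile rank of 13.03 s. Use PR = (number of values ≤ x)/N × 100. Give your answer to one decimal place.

88.9

N = 9.
Strictly below 13.03: 7. Equal to 13.03: 1.
PR = 8/9 × 100 = 88.9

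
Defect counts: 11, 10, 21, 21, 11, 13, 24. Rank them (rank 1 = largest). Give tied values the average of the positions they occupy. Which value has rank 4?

13

Sorted (descending): 24, 21, 21, 13, 11, 11, 10
The 2 values of 21 occupy positions 2–3 → average rank (2+3)/2 = 2.5.
The 2 values of 11 occupy positions 5–6 → average rank (5+6)/2 = 5.5.
Rank 4 → value 13.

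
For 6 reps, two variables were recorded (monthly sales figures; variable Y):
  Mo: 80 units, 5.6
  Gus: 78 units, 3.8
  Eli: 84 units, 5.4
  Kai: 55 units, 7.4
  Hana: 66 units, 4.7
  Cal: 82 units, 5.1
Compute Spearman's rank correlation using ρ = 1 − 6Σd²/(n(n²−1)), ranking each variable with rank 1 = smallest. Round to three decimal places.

Ranks of variable 1: 4, 3, 6, 1, 2, 5
Ranks of variable 2: 5, 1, 4, 6, 2, 3
d = r₁ − r₂: -1, 2, 2, -5, 0, 2
d²: 1, 4, 4, 25, 0, 4; Σd² = 38
ρ = 1 − 6·38/(6·35) = 1 − 228/210 = -0.086

-0.086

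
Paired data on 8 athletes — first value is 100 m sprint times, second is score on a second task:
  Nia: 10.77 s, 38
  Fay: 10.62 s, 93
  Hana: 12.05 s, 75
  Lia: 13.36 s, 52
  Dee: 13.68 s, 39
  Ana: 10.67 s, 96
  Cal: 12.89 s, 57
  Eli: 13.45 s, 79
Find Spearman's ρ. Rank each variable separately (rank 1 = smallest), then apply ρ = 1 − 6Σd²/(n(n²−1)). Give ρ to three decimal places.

-0.476

Ranks of variable 1: 3, 1, 4, 6, 8, 2, 5, 7
Ranks of variable 2: 1, 7, 5, 3, 2, 8, 4, 6
d = r₁ − r₂: 2, -6, -1, 3, 6, -6, 1, 1
d²: 4, 36, 1, 9, 36, 36, 1, 1; Σd² = 124
ρ = 1 − 6·124/(8·63) = 1 − 744/504 = -0.476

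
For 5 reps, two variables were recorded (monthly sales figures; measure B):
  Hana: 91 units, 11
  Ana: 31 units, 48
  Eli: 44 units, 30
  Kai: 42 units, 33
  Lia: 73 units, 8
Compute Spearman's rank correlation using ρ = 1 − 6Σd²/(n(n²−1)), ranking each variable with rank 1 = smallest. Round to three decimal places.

Ranks of variable 1: 5, 1, 3, 2, 4
Ranks of variable 2: 2, 5, 3, 4, 1
d = r₁ − r₂: 3, -4, 0, -2, 3
d²: 9, 16, 0, 4, 9; Σd² = 38
ρ = 1 − 6·38/(5·24) = 1 − 228/120 = -0.900

-0.900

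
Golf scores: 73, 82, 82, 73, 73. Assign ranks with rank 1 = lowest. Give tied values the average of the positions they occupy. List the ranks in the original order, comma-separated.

2, 4.5, 4.5, 2, 2

Sorted (ascending): 73, 73, 73, 82, 82
The 3 values of 73 occupy positions 1–3 → average rank 2.
The 2 values of 82 occupy positions 4–5 → average rank (4+5)/2 = 4.5.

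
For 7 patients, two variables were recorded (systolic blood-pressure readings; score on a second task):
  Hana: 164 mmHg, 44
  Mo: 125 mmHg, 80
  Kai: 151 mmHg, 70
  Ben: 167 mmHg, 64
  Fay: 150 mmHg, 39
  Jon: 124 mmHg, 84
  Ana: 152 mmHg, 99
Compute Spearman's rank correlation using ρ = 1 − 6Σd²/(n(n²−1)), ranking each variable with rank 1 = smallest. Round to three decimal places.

Ranks of variable 1: 6, 2, 4, 7, 3, 1, 5
Ranks of variable 2: 2, 5, 4, 3, 1, 6, 7
d = r₁ − r₂: 4, -3, 0, 4, 2, -5, -2
d²: 16, 9, 0, 16, 4, 25, 4; Σd² = 74
ρ = 1 − 6·74/(7·48) = 1 − 444/336 = -0.321

-0.321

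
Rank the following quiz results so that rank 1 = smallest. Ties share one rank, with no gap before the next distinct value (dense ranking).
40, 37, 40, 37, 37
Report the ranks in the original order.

2, 1, 2, 1, 1

Sorted (ascending): 37, 37, 37, 40, 40
The 3 values of 37 share dense rank 1.
The 2 values of 40 share dense rank 2.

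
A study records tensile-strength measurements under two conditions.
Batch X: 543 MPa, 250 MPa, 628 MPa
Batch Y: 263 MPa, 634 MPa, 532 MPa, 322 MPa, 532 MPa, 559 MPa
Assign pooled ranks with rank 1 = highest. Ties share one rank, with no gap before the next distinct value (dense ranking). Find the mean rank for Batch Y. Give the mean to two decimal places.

4.50

Sorted (descending): 634, 628, 559, 543, 532, 532, 322, 263, 250
The 2 values of 532 share dense rank 5.
Remaining distinct values take the next consecutive integers.
Batch Y values → pooled ranks: 263→7, 634→1, 532→5, 322→6, 532→5, 559→3
Mean rank = (7 + 1 + 5 + 6 + 5 + 3) / 6 = 4.50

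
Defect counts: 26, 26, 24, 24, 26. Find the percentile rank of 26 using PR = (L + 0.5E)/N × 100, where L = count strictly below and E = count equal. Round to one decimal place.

N = 5.
Strictly below 26: 2. Equal to 26: 3.
PR = (2 + 0.5·3)/5 × 100 = 70.0

70.0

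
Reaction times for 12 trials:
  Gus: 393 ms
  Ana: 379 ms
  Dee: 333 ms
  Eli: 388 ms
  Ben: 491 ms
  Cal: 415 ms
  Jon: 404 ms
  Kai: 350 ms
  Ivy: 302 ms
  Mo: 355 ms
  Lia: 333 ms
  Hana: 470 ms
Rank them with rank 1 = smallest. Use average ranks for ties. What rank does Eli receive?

Sorted (ascending): 302, 333, 333, 350, 355, 379, 388, 393, 404, 415, 470, 491
The 2 values of 333 occupy positions 2–3 → average rank (2+3)/2 = 2.5.
Eli has value 388 ms → rank 7.

7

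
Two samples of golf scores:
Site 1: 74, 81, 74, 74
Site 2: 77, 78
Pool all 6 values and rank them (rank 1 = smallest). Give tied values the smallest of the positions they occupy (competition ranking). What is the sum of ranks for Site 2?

Sorted (ascending): 74, 74, 74, 77, 78, 81
The 3 values of 74 occupy positions 1–3 → each gets rank 1.
Site 2 values → pooled ranks: 77→4, 78→5
Rank sum = 4 + 5 = 9

9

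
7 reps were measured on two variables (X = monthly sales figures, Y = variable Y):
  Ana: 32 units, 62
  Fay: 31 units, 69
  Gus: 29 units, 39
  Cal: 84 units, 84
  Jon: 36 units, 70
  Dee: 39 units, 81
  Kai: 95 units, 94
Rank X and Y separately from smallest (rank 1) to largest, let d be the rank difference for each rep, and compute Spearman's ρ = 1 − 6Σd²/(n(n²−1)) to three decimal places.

Ranks of variable 1: 3, 2, 1, 6, 4, 5, 7
Ranks of variable 2: 2, 3, 1, 6, 4, 5, 7
d = r₁ − r₂: 1, -1, 0, 0, 0, 0, 0
d²: 1, 1, 0, 0, 0, 0, 0; Σd² = 2
ρ = 1 − 6·2/(7·48) = 1 − 12/336 = 0.964

0.964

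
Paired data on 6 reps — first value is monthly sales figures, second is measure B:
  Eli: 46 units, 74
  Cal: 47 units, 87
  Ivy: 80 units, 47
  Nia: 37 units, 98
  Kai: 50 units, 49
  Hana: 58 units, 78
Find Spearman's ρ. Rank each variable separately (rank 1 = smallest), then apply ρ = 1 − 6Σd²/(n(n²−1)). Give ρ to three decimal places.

-0.714

Ranks of variable 1: 2, 3, 6, 1, 4, 5
Ranks of variable 2: 3, 5, 1, 6, 2, 4
d = r₁ − r₂: -1, -2, 5, -5, 2, 1
d²: 1, 4, 25, 25, 4, 1; Σd² = 60
ρ = 1 − 6·60/(6·35) = 1 − 360/210 = -0.714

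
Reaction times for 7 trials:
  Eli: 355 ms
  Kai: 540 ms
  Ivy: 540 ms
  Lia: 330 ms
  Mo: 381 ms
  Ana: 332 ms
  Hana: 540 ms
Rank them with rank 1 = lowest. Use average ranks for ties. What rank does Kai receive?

Sorted (ascending): 330, 332, 355, 381, 540, 540, 540
The 3 values of 540 occupy positions 5–7 → average rank 6.
Kai has value 540 ms → rank 6.

6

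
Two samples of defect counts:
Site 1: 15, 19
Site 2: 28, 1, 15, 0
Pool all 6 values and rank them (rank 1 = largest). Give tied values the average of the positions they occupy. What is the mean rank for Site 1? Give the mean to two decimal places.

Sorted (descending): 28, 19, 15, 15, 1, 0
The 2 values of 15 occupy positions 3–4 → average rank (3+4)/2 = 3.5.
Site 1 values → pooled ranks: 15→3.5, 19→2
Mean rank = (3.5 + 2) / 2 = 2.75

2.75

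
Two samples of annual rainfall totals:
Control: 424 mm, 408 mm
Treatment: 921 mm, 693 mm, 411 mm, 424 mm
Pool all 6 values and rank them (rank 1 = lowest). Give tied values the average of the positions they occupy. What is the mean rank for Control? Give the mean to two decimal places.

2.25

Sorted (ascending): 408, 411, 424, 424, 693, 921
The 2 values of 424 occupy positions 3–4 → average rank (3+4)/2 = 3.5.
Control values → pooled ranks: 424→3.5, 408→1
Mean rank = (3.5 + 1) / 2 = 2.25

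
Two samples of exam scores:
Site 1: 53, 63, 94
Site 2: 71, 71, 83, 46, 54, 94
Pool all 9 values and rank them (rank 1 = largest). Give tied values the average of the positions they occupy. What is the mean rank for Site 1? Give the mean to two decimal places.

Sorted (descending): 94, 94, 83, 71, 71, 63, 54, 53, 46
The 2 values of 94 occupy positions 1–2 → average rank (1+2)/2 = 1.5.
The 2 values of 71 occupy positions 4–5 → average rank (4+5)/2 = 4.5.
Site 1 values → pooled ranks: 53→8, 63→6, 94→1.5
Mean rank = (8 + 6 + 1.5) / 3 = 5.17

5.17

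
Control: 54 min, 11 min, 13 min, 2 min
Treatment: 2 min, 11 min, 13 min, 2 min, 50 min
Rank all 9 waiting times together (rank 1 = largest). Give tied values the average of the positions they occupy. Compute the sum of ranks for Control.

Sorted (descending): 54, 50, 13, 13, 11, 11, 2, 2, 2
The 2 values of 13 occupy positions 3–4 → average rank (3+4)/2 = 3.5.
The 2 values of 11 occupy positions 5–6 → average rank (5+6)/2 = 5.5.
The 3 values of 2 occupy positions 7–9 → average rank 8.
Control values → pooled ranks: 54→1, 11→5.5, 13→3.5, 2→8
Rank sum = 1 + 5.5 + 3.5 + 8 = 18

18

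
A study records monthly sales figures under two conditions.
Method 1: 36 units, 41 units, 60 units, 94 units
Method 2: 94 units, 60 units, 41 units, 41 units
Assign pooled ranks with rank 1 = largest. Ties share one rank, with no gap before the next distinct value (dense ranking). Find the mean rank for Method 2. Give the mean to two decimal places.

2.25

Sorted (descending): 94, 94, 60, 60, 41, 41, 41, 36
The 2 values of 94 share dense rank 1.
The 2 values of 60 share dense rank 2.
The 3 values of 41 share dense rank 3.
Remaining distinct values take the next consecutive integers.
Method 2 values → pooled ranks: 94→1, 60→2, 41→3, 41→3
Mean rank = (1 + 2 + 3 + 3) / 4 = 2.25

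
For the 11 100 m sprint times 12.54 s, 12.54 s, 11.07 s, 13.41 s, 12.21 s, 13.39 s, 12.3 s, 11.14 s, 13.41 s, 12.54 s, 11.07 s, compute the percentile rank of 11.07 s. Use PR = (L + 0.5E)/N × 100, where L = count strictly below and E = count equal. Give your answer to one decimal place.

N = 11.
Strictly below 11.07: 0. Equal to 11.07: 2.
PR = (0 + 0.5·2)/11 × 100 = 9.1

9.1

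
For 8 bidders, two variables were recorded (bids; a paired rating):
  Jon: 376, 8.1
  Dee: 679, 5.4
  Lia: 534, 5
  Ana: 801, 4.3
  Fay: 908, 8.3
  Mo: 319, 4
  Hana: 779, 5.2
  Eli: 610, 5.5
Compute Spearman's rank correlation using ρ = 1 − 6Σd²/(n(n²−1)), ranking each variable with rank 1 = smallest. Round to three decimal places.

0.310

Ranks of variable 1: 2, 5, 3, 7, 8, 1, 6, 4
Ranks of variable 2: 7, 5, 3, 2, 8, 1, 4, 6
d = r₁ − r₂: -5, 0, 0, 5, 0, 0, 2, -2
d²: 25, 0, 0, 25, 0, 0, 4, 4; Σd² = 58
ρ = 1 − 6·58/(8·63) = 1 − 348/504 = 0.310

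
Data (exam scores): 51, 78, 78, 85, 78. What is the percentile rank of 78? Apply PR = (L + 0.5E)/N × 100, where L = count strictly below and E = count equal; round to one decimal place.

50.0

N = 5.
Strictly below 78: 1. Equal to 78: 3.
PR = (1 + 0.5·3)/5 × 100 = 50.0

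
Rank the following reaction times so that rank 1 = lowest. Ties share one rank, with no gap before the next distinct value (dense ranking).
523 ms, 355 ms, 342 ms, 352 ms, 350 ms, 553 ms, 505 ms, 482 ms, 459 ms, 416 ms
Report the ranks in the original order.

Sorted (ascending): 342, 350, 352, 355, 416, 459, 482, 505, 523, 553
No ties — each value takes its position as its rank.

9, 4, 1, 3, 2, 10, 8, 7, 6, 5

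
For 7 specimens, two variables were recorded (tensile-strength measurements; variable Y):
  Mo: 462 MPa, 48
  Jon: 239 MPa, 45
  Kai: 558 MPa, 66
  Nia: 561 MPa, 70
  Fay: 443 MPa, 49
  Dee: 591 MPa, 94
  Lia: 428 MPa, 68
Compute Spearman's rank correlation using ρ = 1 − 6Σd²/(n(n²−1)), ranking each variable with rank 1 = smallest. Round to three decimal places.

Ranks of variable 1: 4, 1, 5, 6, 3, 7, 2
Ranks of variable 2: 2, 1, 4, 6, 3, 7, 5
d = r₁ − r₂: 2, 0, 1, 0, 0, 0, -3
d²: 4, 0, 1, 0, 0, 0, 9; Σd² = 14
ρ = 1 − 6·14/(7·48) = 1 − 84/336 = 0.750

0.750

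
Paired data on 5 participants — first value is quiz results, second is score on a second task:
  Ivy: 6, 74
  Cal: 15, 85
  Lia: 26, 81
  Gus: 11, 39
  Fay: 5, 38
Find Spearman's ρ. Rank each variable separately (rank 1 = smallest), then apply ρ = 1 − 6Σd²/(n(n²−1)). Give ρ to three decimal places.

Ranks of variable 1: 2, 4, 5, 3, 1
Ranks of variable 2: 3, 5, 4, 2, 1
d = r₁ − r₂: -1, -1, 1, 1, 0
d²: 1, 1, 1, 1, 0; Σd² = 4
ρ = 1 − 6·4/(5·24) = 1 − 24/120 = 0.800

0.800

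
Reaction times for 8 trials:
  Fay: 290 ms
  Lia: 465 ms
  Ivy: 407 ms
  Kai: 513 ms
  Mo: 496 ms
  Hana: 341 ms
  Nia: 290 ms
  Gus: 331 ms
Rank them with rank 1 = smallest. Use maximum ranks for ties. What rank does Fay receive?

2

Sorted (ascending): 290, 290, 331, 341, 407, 465, 496, 513
The 2 values of 290 occupy positions 1–2 → each gets rank 2.
Fay has value 290 ms → rank 2.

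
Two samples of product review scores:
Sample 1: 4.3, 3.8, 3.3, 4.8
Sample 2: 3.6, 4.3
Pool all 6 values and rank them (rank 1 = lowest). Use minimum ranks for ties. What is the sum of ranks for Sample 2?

6

Sorted (ascending): 3.3, 3.6, 3.8, 4.3, 4.3, 4.8
The 2 values of 4.3 occupy positions 4–5 → each gets rank 4.
Sample 2 values → pooled ranks: 3.6→2, 4.3→4
Rank sum = 2 + 4 = 6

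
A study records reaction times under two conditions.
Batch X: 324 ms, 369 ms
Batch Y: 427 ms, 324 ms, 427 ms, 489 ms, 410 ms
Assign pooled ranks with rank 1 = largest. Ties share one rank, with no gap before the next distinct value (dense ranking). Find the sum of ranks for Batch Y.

Sorted (descending): 489, 427, 427, 410, 369, 324, 324
The 2 values of 427 share dense rank 2.
The 2 values of 324 share dense rank 5.
Remaining distinct values take the next consecutive integers.
Batch Y values → pooled ranks: 427→2, 324→5, 427→2, 489→1, 410→3
Rank sum = 2 + 5 + 2 + 1 + 3 = 13

13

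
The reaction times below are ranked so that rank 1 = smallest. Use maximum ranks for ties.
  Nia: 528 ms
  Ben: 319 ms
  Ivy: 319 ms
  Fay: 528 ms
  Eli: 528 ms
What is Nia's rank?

5

Sorted (ascending): 319, 319, 528, 528, 528
The 2 values of 319 occupy positions 1–2 → each gets rank 2.
The 3 values of 528 occupy positions 3–5 → each gets rank 5.
Nia has value 528 ms → rank 5.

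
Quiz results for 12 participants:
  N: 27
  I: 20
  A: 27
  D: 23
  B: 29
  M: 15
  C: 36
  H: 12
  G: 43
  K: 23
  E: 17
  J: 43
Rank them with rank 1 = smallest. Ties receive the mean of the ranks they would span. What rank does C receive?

10

Sorted (ascending): 12, 15, 17, 20, 23, 23, 27, 27, 29, 36, 43, 43
The 2 values of 23 occupy positions 5–6 → average rank (5+6)/2 = 5.5.
The 2 values of 27 occupy positions 7–8 → average rank (7+8)/2 = 7.5.
The 2 values of 43 occupy positions 11–12 → average rank (11+12)/2 = 11.5.
C has value 36 → rank 10.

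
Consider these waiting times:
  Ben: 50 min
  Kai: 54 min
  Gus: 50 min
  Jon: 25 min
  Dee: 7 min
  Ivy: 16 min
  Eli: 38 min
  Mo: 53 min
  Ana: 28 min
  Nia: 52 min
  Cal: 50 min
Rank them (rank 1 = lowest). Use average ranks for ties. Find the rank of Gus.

7

Sorted (ascending): 7, 16, 25, 28, 38, 50, 50, 50, 52, 53, 54
The 3 values of 50 occupy positions 6–8 → average rank 7.
Gus has value 50 min → rank 7.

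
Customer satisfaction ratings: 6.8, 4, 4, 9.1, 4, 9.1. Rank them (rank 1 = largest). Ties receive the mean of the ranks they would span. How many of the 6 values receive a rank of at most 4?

3

Sorted (descending): 9.1, 9.1, 6.8, 4, 4, 4
The 2 values of 9.1 occupy positions 1–2 → average rank (1+2)/2 = 1.5.
The 3 values of 4 occupy positions 4–6 → average rank 5.
Ranks ≤ 4: {1.5, 1.5, 3} → 3 values.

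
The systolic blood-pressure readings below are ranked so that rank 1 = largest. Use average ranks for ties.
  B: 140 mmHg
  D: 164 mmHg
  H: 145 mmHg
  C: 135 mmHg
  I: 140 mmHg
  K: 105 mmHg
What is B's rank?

Sorted (descending): 164, 145, 140, 140, 135, 105
The 2 values of 140 occupy positions 3–4 → average rank (3+4)/2 = 3.5.
B has value 140 mmHg → rank 3.5.

3.5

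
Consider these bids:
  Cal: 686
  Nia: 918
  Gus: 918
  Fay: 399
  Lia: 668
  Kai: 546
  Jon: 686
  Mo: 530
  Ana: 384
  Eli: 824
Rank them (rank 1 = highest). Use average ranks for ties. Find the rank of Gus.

1.5

Sorted (descending): 918, 918, 824, 686, 686, 668, 546, 530, 399, 384
The 2 values of 918 occupy positions 1–2 → average rank (1+2)/2 = 1.5.
The 2 values of 686 occupy positions 4–5 → average rank (4+5)/2 = 4.5.
Gus has value 918 → rank 1.5.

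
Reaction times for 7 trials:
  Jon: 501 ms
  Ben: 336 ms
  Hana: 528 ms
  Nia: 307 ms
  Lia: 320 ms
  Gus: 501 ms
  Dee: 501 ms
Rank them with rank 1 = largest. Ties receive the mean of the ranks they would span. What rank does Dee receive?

Sorted (descending): 528, 501, 501, 501, 336, 320, 307
The 3 values of 501 occupy positions 2–4 → average rank 3.
Dee has value 501 ms → rank 3.

3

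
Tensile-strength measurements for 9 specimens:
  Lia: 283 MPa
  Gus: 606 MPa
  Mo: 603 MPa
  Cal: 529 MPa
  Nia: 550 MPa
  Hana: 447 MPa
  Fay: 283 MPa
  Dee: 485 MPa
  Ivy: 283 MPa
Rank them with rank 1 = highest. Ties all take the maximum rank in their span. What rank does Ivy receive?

Sorted (descending): 606, 603, 550, 529, 485, 447, 283, 283, 283
The 3 values of 283 occupy positions 7–9 → each gets rank 9.
Ivy has value 283 MPa → rank 9.

9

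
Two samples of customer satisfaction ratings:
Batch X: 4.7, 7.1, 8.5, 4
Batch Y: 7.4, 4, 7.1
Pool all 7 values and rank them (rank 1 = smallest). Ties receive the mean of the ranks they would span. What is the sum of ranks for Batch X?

Sorted (ascending): 4, 4, 4.7, 7.1, 7.1, 7.4, 8.5
The 2 values of 4 occupy positions 1–2 → average rank (1+2)/2 = 1.5.
The 2 values of 7.1 occupy positions 4–5 → average rank (4+5)/2 = 4.5.
Batch X values → pooled ranks: 4.7→3, 7.1→4.5, 8.5→7, 4→1.5
Rank sum = 3 + 4.5 + 7 + 1.5 = 16

16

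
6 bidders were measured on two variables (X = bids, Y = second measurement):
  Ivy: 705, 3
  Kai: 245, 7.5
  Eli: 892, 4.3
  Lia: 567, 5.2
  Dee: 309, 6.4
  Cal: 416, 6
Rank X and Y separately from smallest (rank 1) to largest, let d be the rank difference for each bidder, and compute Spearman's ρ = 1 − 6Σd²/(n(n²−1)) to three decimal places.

Ranks of variable 1: 5, 1, 6, 4, 2, 3
Ranks of variable 2: 1, 6, 2, 3, 5, 4
d = r₁ − r₂: 4, -5, 4, 1, -3, -1
d²: 16, 25, 16, 1, 9, 1; Σd² = 68
ρ = 1 − 6·68/(6·35) = 1 − 408/210 = -0.943

-0.943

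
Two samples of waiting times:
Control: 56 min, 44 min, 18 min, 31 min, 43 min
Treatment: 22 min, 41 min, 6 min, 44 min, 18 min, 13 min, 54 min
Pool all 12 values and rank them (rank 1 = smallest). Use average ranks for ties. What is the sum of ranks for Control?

Sorted (ascending): 6, 13, 18, 18, 22, 31, 41, 43, 44, 44, 54, 56
The 2 values of 18 occupy positions 3–4 → average rank (3+4)/2 = 3.5.
The 2 values of 44 occupy positions 9–10 → average rank (9+10)/2 = 9.5.
Control values → pooled ranks: 56→12, 44→9.5, 18→3.5, 31→6, 43→8
Rank sum = 12 + 9.5 + 3.5 + 6 + 8 = 39

39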